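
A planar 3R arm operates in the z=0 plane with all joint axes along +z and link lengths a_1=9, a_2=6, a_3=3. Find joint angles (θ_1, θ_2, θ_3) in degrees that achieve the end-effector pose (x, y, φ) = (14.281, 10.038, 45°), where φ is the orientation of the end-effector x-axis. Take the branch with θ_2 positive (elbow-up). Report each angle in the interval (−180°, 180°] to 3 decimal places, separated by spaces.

21.134 29.999 -6.134

wrist centre = target − a_3·(cos φ, sin φ) = (12.1597, 7.9167)
cos θ_2 = (210.5316−9²−6²)/(2·9·6) = 0.8660; θ_2 = 29.9991° (elbow-up)
β = atan2(7.9167,12.1597) = 33.0665°; ψ = atan2(2.9999,14.1962) = 11.9321°
θ_1 = β − ψ = 21.1344°
θ_3 = φ − θ_1 − θ_2 = -6.1335° (wrapped to (-180°,180°])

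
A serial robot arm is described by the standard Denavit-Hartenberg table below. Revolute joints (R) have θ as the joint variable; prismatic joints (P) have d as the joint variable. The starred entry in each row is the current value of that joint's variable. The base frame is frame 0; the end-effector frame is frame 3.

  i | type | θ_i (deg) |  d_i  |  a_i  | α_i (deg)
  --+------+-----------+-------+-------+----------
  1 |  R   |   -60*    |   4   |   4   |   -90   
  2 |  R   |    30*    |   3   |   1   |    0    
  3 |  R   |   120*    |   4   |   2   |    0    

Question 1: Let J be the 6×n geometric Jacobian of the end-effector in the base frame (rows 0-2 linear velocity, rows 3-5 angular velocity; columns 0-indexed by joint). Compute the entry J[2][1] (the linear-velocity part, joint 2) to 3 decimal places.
axis z_1 = (0.8660,0.5000,0.0000); lever o_n−o_1 = (5.6292,4.2500,-1.5000)
cross product → J_v[:, 1] = (-0.7500,1.2990,0.8660)
J_ω[:, 1] = z_1
entry J[2][1] = 0.8660

0.866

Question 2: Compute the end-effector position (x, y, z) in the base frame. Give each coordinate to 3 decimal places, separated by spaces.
after link 1: o_1 = (2.0000, -3.4641, 4.0000)
after link 2: o_2 = (5.0311, -2.7141, 3.5000)
after link 3: o_3 = (7.6292, 0.7859, 2.5000)

7.629 0.786 2.500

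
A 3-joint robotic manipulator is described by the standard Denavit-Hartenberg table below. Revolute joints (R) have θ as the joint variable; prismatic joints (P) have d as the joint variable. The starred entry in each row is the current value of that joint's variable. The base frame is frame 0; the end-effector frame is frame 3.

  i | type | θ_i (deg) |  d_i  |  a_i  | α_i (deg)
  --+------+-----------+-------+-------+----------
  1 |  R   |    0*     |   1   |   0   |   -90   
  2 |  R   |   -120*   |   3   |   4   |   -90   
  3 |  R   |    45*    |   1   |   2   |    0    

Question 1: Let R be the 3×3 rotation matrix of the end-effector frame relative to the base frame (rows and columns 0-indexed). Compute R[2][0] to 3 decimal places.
End-effector x-axis (col 0 of R) = (-0.3536,-0.7071,0.6124)
R[2][0] = 0.6124

0.612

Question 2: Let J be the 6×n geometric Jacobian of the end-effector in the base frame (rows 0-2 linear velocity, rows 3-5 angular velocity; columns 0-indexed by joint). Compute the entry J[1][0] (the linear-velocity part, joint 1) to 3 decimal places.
axis z_0 = ẑ; lever o_n−o_0 = (-1.8411,1.5858,6.1888)
cross product → J_v[:, 0] = (-1.5858,-1.8411,0.0000)
J_ω[:, 0] = z_0
entry J[1][0] = -1.8411

-1.841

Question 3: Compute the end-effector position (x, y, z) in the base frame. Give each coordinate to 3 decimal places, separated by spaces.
after link 1: o_1 = (0.0000, 0.0000, 1.0000)
after link 2: o_2 = (-2.0000, 3.0000, 4.4641)
after link 3: o_3 = (-1.8411, 1.5858, 6.1888)

-1.841 1.586 6.189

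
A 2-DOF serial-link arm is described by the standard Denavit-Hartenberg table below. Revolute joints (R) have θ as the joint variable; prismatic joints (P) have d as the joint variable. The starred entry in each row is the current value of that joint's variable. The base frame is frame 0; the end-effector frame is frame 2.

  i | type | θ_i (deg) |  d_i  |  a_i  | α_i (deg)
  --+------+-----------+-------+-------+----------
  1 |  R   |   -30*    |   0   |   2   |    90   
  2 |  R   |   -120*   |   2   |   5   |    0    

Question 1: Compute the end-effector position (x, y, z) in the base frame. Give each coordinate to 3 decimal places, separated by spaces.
-1.433 -1.482 -4.330

after link 1: o_1 = (1.7321, -1.0000, 0.0000)
after link 2: o_2 = (-1.4330, -1.4821, -4.3301)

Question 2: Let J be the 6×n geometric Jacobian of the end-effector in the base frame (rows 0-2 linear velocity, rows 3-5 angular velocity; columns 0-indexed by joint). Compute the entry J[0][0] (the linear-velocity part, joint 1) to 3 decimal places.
1.482

axis z_0 = ẑ; lever o_n−o_0 = (-1.4330,-1.4821,-4.3301)
cross product → J_v[:, 0] = (1.4821,-1.4330,0.0000)
J_ω[:, 0] = z_0
entry J[0][0] = 1.4821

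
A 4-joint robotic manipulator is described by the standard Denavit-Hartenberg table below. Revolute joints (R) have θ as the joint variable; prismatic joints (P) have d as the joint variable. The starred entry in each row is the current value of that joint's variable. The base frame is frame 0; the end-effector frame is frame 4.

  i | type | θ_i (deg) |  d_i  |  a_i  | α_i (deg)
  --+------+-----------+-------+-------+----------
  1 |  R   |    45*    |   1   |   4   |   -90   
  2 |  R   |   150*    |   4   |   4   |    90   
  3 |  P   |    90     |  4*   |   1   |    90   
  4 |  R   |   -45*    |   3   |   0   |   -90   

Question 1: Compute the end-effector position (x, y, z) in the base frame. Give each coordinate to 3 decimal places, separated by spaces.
-3.580 3.492 -5.964

after link 1: o_1 = (2.8284, 2.8284, 1.0000)
after link 2: o_2 = (-2.4495, 3.2074, -1.0000)
after link 3: o_3 = (-1.7424, 5.3287, -4.4641)
after link 4: o_4 = (-3.5795, 3.4916, -5.9641)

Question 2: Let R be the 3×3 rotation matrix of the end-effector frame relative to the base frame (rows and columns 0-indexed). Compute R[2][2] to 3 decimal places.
End-effector z-axis (col 2 of R) = (-0.2500,0.7500,-0.6124)
R[2][2] = -0.6124

-0.612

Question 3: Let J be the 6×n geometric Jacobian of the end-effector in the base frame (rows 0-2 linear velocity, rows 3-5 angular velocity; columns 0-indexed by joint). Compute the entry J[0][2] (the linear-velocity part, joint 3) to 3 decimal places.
prismatic axis z_2 = (0.3536,0.3536,-0.8660)
J_v[:, 2] = z_2; J_ω[:, 2] = (0,0,0)
entry J[0][2] = 0.3536

0.354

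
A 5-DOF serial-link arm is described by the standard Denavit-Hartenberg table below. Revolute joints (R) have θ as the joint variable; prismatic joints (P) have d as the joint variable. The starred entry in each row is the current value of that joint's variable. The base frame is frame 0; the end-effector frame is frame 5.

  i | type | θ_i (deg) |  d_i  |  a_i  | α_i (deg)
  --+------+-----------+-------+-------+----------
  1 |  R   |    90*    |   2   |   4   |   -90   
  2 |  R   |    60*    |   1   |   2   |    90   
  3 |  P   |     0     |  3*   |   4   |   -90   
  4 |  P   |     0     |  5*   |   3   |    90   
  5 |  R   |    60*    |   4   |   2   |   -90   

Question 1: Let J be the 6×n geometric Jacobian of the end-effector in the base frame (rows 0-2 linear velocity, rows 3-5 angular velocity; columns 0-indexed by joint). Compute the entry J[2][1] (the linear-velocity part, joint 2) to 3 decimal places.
-11.062

axis z_1 = (-1.0000,0.0000,0.0000); lever o_n−o_1 = (-7.7321,11.0622,-5.1603)
cross product → J_v[:, 1] = (-0.0000,-5.1603,-11.0622)
J_ω[:, 1] = z_1
entry J[2][1] = -11.0622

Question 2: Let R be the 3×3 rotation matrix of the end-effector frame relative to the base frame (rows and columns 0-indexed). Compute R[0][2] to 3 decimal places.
End-effector z-axis (col 2 of R) = (-0.5000,-0.4330,0.7500)
R[0][2] = -0.5000

-0.500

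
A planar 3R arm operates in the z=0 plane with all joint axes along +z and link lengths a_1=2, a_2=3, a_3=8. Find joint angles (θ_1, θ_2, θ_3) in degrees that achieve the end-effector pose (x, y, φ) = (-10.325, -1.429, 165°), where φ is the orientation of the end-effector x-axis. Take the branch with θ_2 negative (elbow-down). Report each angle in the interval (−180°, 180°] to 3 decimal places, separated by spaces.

-89.979 -60.031 -44.990

wrist centre = target − a_3·(cos φ, sin φ) = (-2.5976, -3.4996)
cos θ_2 = (18.9944−2²−3²)/(2·2·3) = 0.4995; θ_2 = -60.0311° (elbow-down)
β = atan2(-3.4996,-2.5976) = -126.5852°; ψ = atan2(-2.5989,3.4986) = -36.6064°
θ_1 = β − ψ = -89.9788°
θ_3 = φ − θ_1 − θ_2 = -44.9901° (wrapped to (-180°,180°])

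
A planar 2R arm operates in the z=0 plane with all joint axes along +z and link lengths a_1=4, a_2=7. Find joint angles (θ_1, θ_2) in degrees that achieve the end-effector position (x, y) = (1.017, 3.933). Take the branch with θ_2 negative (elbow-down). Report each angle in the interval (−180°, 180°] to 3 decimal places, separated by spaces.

cos θ_2 = (16.5028−4²−7²)/(2·4·7) = -0.8660; θ_2 = -149.9996° (elbow-down)
β = atan2(3.9330,1.0170) = 75.5020°; ψ = atan2(-3.5000,-2.0622) = -120.5057°
θ_1 = β − ψ = 196.0077°

-163.992 -150.000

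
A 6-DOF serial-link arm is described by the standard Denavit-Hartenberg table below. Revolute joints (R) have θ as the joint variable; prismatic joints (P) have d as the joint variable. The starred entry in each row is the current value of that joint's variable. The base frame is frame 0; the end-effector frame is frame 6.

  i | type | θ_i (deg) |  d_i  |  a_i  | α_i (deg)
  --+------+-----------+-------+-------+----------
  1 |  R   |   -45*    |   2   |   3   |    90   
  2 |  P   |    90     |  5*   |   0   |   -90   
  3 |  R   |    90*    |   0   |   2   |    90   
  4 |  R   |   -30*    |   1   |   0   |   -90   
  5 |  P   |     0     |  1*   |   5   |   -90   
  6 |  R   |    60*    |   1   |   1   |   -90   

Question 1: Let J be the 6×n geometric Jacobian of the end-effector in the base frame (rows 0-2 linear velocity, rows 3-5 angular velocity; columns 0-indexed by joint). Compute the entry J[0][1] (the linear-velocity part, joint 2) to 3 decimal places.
-0.707

prismatic axis z_1 = (-0.7071,-0.7071,0.0000)
J_v[:, 1] = z_1; J_ω[:, 1] = (0,0,0)
entry J[0][1] = -0.7071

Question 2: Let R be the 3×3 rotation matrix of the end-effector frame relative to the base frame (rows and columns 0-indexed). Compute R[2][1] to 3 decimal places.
1.000

End-effector y-axis (col 1 of R) = (-0.0000,-0.0000,1.0000)
R[2][1] = 1.0000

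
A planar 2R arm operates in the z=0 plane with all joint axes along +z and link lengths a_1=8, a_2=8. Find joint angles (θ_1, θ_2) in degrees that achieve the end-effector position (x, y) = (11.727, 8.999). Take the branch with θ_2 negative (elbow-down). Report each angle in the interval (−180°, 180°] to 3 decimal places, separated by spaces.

cos θ_2 = (218.5045−8²−8²)/(2·8·8) = 0.7071; θ_2 = -45.0033° (elbow-down)
β = atan2(8.9990,11.7270) = 37.5017°; ψ = atan2(-5.6572,13.6565) = -22.5016°
θ_1 = β − ψ = 60.0033°

60.003 -45.003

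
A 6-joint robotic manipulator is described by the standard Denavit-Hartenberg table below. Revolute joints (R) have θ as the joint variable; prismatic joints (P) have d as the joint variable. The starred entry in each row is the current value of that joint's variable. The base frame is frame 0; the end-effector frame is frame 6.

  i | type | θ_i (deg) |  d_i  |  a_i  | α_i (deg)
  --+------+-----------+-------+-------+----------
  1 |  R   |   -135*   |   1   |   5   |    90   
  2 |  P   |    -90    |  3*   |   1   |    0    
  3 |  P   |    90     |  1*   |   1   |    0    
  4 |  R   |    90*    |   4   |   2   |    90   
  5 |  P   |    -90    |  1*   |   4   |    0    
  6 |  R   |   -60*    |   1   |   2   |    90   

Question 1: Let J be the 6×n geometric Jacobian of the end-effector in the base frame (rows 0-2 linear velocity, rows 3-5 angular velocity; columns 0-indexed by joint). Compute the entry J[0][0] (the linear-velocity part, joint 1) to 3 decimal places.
axis z_0 = ẑ; lever o_n−o_0 = (-7.7782,-3.5355,0.2679)
cross product → J_v[:, 0] = (3.5355,-7.7782,0.0000)
J_ω[:, 0] = z_0
entry J[0][0] = 3.5355

3.536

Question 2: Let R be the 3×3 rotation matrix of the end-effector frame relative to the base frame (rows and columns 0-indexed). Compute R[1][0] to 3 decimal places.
-0.354

End-effector x-axis (col 0 of R) = (0.3536,-0.3536,-0.8660)
R[1][0] = -0.3536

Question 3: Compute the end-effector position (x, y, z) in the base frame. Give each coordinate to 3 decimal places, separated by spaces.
-7.778 -3.536 0.268

after link 1: o_1 = (-3.5355, -3.5355, 1.0000)
after link 2: o_2 = (-5.6569, -1.4142, 0.0000)
after link 3: o_3 = (-7.0711, -1.4142, 0.0000)
after link 4: o_4 = (-9.8995, 1.4142, 2.0000)
after link 5: o_5 = (-7.7782, -2.1213, 2.0000)
after link 6: o_6 = (-7.7782, -3.5355, 0.2679)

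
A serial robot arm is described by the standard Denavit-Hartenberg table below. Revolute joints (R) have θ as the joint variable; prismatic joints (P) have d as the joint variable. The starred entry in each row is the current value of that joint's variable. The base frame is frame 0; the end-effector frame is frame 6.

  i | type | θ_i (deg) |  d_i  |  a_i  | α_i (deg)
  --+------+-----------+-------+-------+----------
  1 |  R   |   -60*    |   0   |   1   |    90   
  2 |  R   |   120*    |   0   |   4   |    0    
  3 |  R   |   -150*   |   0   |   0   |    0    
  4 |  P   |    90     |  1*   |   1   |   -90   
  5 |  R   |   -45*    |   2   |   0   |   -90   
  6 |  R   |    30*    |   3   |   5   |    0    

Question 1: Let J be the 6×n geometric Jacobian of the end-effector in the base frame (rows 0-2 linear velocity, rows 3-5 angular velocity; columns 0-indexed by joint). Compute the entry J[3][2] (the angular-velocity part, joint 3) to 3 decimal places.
-0.866

axis z_2 = (-0.8660,-0.5000,0.0000); lever o_n−o_2 = (0.0817,-4.0227,5.1048)
cross product → J_v[:, 2] = (-2.5524,4.4209,3.5246)
J_ω[:, 2] = z_2
entry J[3][2] = -0.8660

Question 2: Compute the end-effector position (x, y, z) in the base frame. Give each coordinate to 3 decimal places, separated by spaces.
-0.418 -3.157 8.569

after link 1: o_1 = (0.5000, -0.8660, 0.0000)
after link 2: o_2 = (-0.5000, 0.8660, 3.4641)
after link 3: o_3 = (-0.5000, 0.8660, 3.4641)
after link 4: o_4 = (-1.1160, -0.0670, 4.3301)
after link 5: o_5 = (-1.9821, 1.4330, 5.3301)
after link 6: o_6 = (-0.4183, -3.1566, 8.5689)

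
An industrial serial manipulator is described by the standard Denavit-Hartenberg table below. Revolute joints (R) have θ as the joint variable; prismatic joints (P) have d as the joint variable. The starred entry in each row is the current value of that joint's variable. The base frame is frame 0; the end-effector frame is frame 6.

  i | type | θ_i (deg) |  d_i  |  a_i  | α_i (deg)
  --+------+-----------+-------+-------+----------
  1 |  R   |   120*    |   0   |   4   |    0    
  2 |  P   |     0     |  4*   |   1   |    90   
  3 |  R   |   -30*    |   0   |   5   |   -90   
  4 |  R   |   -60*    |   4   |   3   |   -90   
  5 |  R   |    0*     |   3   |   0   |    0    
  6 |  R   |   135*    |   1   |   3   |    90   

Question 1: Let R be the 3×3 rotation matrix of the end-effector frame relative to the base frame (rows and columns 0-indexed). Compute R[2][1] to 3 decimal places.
-0.433

End-effector y-axis (col 1 of R) = (-0.8080,0.3995,-0.4330)
R[2][1] = -0.4330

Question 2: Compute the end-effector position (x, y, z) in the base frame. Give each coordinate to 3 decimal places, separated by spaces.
after link 1: o_1 = (-2.0000, 3.4641, 0.0000)
after link 2: o_2 = (-2.5000, 4.3301, 4.0000)
after link 3: o_3 = (-4.6651, 8.0801, 1.5000)
after link 4: o_4 = (-4.0646, 12.2362, 4.2141)
after link 5: o_5 = (-6.4886, 13.4348, 2.9151)
after link 6: o_6 = (-7.8980, 11.2017, 1.1753)

-7.898 11.202 1.175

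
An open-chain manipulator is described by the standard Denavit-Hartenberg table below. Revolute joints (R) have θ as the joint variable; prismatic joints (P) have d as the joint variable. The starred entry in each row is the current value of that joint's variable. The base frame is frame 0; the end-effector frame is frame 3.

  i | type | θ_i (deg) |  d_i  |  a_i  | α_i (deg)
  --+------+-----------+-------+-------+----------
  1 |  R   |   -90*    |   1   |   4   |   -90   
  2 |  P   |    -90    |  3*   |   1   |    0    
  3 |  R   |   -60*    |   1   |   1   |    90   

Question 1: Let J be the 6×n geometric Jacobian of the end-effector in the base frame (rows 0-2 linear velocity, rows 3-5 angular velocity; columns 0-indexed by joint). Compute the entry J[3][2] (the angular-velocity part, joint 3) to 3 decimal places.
1.000

axis z_2 = (1.0000,0.0000,0.0000); lever o_n−o_2 = (1.0000,0.8660,0.5000)
cross product → J_v[:, 2] = (-0.0000,-0.5000,0.8660)
J_ω[:, 2] = z_2
entry J[3][2] = 1.0000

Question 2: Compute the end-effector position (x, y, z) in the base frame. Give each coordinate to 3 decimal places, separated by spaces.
after link 1: o_1 = (0.0000, -4.0000, 1.0000)
after link 2: o_2 = (3.0000, -4.0000, 2.0000)
after link 3: o_3 = (4.0000, -3.1340, 2.5000)

4.000 -3.134 2.500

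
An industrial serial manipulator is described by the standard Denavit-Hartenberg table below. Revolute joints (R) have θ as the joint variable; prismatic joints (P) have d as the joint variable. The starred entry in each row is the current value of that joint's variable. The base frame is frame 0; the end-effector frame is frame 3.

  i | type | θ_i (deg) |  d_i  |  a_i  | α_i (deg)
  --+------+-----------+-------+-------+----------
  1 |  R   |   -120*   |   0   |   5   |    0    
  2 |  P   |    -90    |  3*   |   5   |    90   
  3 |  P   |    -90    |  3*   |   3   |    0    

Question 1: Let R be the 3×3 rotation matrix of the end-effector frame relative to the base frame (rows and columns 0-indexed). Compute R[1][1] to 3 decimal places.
End-effector y-axis (col 1 of R) = (-0.8660,0.5000,0.0000)
R[1][1] = 0.5000

0.500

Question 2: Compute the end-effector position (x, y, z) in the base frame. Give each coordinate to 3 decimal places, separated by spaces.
-5.330 0.768 0.000

after link 1: o_1 = (-2.5000, -4.3301, 0.0000)
after link 2: o_2 = (-6.8301, -1.8301, 3.0000)
after link 3: o_3 = (-5.3301, 0.7679, 0.0000)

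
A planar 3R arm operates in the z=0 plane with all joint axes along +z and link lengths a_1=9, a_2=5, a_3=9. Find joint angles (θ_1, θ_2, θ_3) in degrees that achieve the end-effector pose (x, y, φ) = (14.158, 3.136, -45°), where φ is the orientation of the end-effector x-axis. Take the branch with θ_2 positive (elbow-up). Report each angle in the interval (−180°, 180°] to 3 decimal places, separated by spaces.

30.000 60.003 -135.002

wrist centre = target − a_3·(cos φ, sin φ) = (7.7940, 9.5000)
cos θ_2 = (150.9963−9²−5²)/(2·9·5) = 0.5000; θ_2 = 60.0027° (elbow-up)
β = atan2(9.5000,7.7940) = 50.6336°; ψ = atan2(4.3302,11.4998) = 20.6339°
θ_1 = β − ψ = 29.9997°
θ_3 = φ − θ_1 − θ_2 = -135.0024° (wrapped to (-180°,180°])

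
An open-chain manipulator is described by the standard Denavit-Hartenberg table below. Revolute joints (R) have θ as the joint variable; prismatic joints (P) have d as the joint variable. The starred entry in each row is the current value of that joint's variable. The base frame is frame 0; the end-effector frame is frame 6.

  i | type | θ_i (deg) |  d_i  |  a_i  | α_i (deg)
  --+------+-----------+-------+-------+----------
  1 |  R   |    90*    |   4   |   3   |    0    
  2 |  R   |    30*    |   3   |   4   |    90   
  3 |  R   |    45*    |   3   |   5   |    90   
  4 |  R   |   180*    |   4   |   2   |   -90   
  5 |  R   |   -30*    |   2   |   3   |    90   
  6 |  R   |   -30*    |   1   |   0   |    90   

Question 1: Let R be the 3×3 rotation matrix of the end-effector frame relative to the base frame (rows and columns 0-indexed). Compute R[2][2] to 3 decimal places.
End-effector z-axis (col 2 of R) = (0.6853,0.5451,0.4830)
R[2][2] = 0.4830

0.483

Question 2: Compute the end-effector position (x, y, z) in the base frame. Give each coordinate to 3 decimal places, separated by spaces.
-3.704 11.415 3.136

after link 1: o_1 = (0.0000, 3.0000, 4.0000)
after link 2: o_2 = (-2.0000, 6.4641, 7.0000)
after link 3: o_3 = (-1.1697, 11.0260, 10.5355)
after link 4: o_4 = (-1.8768, 12.2507, 6.2929)
after link 5: o_5 = (-3.2206, 10.5783, 3.3951)
after link 6: o_6 = (-3.7036, 11.4148, 3.1363)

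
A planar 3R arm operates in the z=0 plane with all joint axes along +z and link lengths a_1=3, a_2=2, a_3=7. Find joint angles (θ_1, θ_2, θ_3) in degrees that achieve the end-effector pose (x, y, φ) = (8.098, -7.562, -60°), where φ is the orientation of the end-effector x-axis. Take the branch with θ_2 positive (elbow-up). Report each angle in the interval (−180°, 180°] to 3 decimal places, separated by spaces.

-30.003 30.012 -60.009

wrist centre = target − a_3·(cos φ, sin φ) = (4.5980, -1.4998)
cos θ_2 = (23.3911−3²−2²)/(2·3·2) = 0.8659; θ_2 = 30.0118° (elbow-up)
β = atan2(-1.4998,4.5980) = -18.0658°; ψ = atan2(1.0004,4.7318) = 11.9371°
θ_1 = β − ψ = -30.0029°
θ_3 = φ − θ_1 − θ_2 = -60.0089° (wrapped to (-180°,180°])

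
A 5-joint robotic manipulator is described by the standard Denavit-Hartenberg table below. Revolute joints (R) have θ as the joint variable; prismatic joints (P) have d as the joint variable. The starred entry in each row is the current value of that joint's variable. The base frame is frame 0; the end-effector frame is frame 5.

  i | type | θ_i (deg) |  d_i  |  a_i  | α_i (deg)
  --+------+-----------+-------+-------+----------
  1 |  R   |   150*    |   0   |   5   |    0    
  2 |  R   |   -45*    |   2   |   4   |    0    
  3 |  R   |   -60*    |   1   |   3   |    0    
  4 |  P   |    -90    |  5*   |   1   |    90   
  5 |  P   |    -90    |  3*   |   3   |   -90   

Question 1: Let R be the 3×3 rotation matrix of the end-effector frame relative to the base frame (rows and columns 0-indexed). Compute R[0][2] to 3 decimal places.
0.707

End-effector z-axis (col 2 of R) = (0.7071,-0.7071,0.0000)
R[0][2] = 0.7071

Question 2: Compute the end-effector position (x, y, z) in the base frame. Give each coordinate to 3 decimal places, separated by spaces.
-4.658 5.657 5.000

after link 1: o_1 = (-4.3301, 2.5000, 0.0000)
after link 2: o_2 = (-5.3654, 6.3637, 2.0000)
after link 3: o_3 = (-3.2441, 8.4850, 3.0000)
after link 4: o_4 = (-2.5370, 7.7779, 8.0000)
after link 5: o_5 = (-4.6583, 5.6566, 5.0000)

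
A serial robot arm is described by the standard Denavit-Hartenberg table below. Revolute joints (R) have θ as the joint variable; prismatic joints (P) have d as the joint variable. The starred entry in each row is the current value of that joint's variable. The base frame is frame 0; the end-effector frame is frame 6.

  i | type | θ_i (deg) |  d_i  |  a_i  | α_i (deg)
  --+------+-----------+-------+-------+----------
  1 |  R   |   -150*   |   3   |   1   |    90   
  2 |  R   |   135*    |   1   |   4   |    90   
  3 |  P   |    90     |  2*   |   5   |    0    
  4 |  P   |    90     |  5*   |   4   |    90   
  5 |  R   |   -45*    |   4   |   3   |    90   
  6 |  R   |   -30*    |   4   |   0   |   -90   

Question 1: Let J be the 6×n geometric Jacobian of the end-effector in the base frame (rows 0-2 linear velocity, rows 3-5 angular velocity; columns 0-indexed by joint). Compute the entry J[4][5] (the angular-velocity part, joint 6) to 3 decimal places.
axis z_5 = (0.8660,0.5000,0.0000); lever o_n−o_5 = (3.4641,2.0000,0.0000)
cross product → J_v[:, 5] = (-0.0000,0.0000,0.0000)
J_ω[:, 5] = z_5
entry J[4][5] = 0.5000

0.500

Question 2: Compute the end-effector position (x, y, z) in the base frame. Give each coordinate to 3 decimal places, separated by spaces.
-6.689 7.685 4.950

after link 1: o_1 = (-0.8660, -0.5000, 3.0000)
after link 2: o_2 = (1.0835, 1.7802, 5.8284)
after link 3: o_3 = (-2.6413, 5.4033, 7.2426)
after link 4: o_4 = (-8.1526, 2.2213, 7.9497)
after link 5: o_5 = (-10.1526, 5.6854, 4.9497)
after link 6: o_6 = (-6.6885, 7.6854, 4.9497)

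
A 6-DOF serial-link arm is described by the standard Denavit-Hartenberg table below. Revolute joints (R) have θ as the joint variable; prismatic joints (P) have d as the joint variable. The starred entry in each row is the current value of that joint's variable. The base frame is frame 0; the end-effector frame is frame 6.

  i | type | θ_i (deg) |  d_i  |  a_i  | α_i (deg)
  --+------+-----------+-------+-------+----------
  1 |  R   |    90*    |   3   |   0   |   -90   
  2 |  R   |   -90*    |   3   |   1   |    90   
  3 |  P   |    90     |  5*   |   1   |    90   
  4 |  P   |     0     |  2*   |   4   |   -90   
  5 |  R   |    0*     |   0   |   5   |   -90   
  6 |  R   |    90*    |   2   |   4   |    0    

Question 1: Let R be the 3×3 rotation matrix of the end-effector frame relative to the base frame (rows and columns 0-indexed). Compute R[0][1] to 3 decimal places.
1.000

End-effector y-axis (col 1 of R) = (1.0000,-0.0000,-0.0000)
R[0][1] = 1.0000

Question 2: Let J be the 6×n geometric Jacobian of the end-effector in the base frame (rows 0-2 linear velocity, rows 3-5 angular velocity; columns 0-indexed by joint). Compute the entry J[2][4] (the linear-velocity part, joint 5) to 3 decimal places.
-5.000

axis z_4 = (-0.0000,-1.0000,0.0000); lever o_n−o_4 = (-5.0000,4.0000,-2.0000)
cross product → J_v[:, 4] = (2.0000,-0.0000,-5.0000)
J_ω[:, 4] = z_4
entry J[2][4] = -5.0000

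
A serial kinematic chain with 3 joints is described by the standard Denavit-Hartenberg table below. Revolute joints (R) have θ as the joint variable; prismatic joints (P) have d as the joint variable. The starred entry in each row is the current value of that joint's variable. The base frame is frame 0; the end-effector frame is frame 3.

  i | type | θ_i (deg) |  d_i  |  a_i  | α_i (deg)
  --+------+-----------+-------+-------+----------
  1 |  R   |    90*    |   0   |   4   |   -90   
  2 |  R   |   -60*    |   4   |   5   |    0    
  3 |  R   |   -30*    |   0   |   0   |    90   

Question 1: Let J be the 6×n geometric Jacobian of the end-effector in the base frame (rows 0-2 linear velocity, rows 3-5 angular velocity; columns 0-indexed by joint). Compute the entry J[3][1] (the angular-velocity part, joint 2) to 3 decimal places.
-1.000

axis z_1 = (-1.0000,0.0000,0.0000); lever o_n−o_1 = (-4.0000,2.5000,4.3301)
cross product → J_v[:, 1] = (0.0000,4.3301,-2.5000)
J_ω[:, 1] = z_1
entry J[3][1] = -1.0000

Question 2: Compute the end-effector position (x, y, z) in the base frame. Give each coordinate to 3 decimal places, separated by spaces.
after link 1: o_1 = (0.0000, 4.0000, 0.0000)
after link 2: o_2 = (-4.0000, 6.5000, 4.3301)
after link 3: o_3 = (-4.0000, 6.5000, 4.3301)

-4.000 6.500 4.330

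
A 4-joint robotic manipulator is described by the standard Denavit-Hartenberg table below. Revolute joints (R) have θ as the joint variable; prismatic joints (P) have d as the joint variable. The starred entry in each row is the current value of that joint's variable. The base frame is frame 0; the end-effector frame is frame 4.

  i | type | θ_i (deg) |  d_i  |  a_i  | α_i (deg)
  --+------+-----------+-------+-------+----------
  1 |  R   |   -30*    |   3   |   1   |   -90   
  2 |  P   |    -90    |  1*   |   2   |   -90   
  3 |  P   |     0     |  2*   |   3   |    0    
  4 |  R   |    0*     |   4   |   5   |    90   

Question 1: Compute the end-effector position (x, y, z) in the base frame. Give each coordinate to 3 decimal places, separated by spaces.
after link 1: o_1 = (0.8660, -0.5000, 3.0000)
after link 2: o_2 = (1.3660, 0.3660, 5.0000)
after link 3: o_3 = (3.0981, -0.6340, 8.0000)
after link 4: o_4 = (6.5622, -2.6340, 13.0000)

6.562 -2.634 13.000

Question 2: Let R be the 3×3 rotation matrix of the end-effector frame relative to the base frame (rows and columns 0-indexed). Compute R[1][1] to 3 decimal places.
-0.500

End-effector y-axis (col 1 of R) = (0.8660,-0.5000,-0.0000)
R[1][1] = -0.5000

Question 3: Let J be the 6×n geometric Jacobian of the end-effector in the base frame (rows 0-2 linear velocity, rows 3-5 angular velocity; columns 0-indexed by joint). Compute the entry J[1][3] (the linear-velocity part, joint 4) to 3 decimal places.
axis z_3 = (0.8660,-0.5000,-0.0000); lever o_n−o_3 = (3.4641,-2.0000,5.0000)
cross product → J_v[:, 3] = (-2.5000,-4.3301,0.0000)
J_ω[:, 3] = z_3
entry J[1][3] = -4.3301

-4.330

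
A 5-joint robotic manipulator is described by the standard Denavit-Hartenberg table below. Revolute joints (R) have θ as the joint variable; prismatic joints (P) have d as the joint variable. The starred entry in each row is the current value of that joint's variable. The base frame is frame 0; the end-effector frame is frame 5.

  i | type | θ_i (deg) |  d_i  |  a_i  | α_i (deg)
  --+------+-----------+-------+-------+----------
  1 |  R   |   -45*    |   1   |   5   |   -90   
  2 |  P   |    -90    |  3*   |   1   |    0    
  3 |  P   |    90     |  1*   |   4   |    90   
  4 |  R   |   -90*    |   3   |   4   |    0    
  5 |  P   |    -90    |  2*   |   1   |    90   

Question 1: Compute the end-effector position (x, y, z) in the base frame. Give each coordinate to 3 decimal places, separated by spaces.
after link 1: o_1 = (3.5355, -3.5355, 1.0000)
after link 2: o_2 = (5.6569, -1.4142, 2.0000)
after link 3: o_3 = (9.1924, -3.5355, 2.0000)
after link 4: o_4 = (6.3640, -6.3640, 5.0000)
after link 5: o_5 = (5.6569, -5.6569, 7.0000)

5.657 -5.657 7.000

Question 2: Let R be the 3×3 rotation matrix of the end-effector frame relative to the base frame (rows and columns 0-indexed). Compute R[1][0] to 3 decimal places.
0.707

End-effector x-axis (col 0 of R) = (-0.7071,0.7071,0.0000)
R[1][0] = 0.7071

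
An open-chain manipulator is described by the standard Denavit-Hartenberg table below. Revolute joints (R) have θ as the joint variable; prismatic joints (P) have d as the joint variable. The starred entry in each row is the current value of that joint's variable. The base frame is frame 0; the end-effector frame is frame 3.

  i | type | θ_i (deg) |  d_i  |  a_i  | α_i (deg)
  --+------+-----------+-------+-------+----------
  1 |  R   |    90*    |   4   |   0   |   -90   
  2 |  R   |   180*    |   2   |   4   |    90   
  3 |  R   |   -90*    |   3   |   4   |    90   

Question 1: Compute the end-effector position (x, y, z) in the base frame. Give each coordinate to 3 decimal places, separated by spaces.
2.000 -4.000 1.000

after link 1: o_1 = (0.0000, 0.0000, 4.0000)
after link 2: o_2 = (-2.0000, -4.0000, 4.0000)
after link 3: o_3 = (2.0000, -4.0000, 1.0000)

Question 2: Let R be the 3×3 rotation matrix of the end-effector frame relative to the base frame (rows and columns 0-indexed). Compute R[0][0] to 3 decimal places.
End-effector x-axis (col 0 of R) = (1.0000,-0.0000,-0.0000)
R[0][0] = 1.0000

1.000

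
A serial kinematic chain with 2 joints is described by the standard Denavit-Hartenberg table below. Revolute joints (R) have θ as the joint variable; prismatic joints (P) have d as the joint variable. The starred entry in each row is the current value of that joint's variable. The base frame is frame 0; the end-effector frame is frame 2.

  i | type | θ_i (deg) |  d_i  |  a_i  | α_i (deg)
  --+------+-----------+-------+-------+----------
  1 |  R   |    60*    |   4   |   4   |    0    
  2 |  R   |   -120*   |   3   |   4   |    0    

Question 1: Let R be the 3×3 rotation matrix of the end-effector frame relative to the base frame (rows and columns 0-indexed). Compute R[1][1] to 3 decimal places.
0.500

End-effector y-axis (col 1 of R) = (0.8660,0.5000,0.0000)
R[1][1] = 0.5000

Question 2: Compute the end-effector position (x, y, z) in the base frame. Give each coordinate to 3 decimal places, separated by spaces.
4.000 0.000 7.000

after link 1: o_1 = (2.0000, 3.4641, 4.0000)
after link 2: o_2 = (4.0000, 0.0000, 7.0000)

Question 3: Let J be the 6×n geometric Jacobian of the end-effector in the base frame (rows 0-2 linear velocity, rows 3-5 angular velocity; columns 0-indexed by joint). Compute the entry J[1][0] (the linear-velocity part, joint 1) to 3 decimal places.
4.000

axis z_0 = ẑ; lever o_n−o_0 = (4.0000,0.0000,7.0000)
cross product → J_v[:, 0] = (0.0000,4.0000,0.0000)
J_ω[:, 0] = z_0
entry J[1][0] = 4.0000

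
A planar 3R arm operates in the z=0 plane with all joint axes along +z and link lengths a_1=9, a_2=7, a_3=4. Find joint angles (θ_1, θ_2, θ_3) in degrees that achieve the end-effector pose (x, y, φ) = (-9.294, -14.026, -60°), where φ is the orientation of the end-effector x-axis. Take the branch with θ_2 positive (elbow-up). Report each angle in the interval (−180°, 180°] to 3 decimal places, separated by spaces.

wrist centre = target − a_3·(cos φ, sin φ) = (-11.2940, -10.5619)
cos θ_2 = (239.1081−9²−7²)/(2·9·7) = 0.8659; θ_2 = 30.0101° (elbow-up)
β = atan2(-10.5619,-11.2940) = -136.9185°; ψ = atan2(3.5011,15.0616) = 13.0860°
θ_1 = β − ψ = -150.0045°
θ_3 = φ − θ_1 − θ_2 = 59.9945° (wrapped to (-180°,180°])

-150.005 30.010 59.994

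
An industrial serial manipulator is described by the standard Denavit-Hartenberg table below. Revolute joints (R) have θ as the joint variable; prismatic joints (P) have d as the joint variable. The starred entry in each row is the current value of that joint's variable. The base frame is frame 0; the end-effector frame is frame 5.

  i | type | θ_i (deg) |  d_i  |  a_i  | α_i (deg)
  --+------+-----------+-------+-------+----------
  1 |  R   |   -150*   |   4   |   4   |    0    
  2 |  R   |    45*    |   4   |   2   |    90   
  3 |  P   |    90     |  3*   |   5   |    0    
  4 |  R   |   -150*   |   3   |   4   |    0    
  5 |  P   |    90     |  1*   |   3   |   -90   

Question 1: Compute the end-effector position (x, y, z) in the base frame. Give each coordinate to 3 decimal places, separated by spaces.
after link 1: o_1 = (-3.4641, -2.0000, 4.0000)
after link 2: o_2 = (-3.9817, -3.9319, 8.0000)
after link 3: o_3 = (-6.8795, -3.1554, 13.0000)
after link 4: o_4 = (-10.2949, -4.3108, 9.5359)
after link 5: o_5 = (-11.9333, -6.5615, 11.0359)

-11.933 -6.562 11.036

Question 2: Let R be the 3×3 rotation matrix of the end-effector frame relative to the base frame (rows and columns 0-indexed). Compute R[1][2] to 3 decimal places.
0.483

End-effector z-axis (col 2 of R) = (0.1294,0.4830,0.8660)
R[1][2] = 0.4830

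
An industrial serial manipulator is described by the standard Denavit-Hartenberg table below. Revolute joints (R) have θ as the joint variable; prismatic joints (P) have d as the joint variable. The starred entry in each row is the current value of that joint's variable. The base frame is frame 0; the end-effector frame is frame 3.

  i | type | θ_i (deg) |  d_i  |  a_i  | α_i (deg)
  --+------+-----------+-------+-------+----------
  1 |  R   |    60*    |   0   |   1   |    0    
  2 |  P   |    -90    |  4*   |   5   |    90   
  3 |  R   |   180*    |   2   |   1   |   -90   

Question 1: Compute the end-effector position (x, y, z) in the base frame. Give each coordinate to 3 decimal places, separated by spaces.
2.964 -2.866 4.000

after link 1: o_1 = (0.5000, 0.8660, 0.0000)
after link 2: o_2 = (4.8301, -1.6340, 4.0000)
after link 3: o_3 = (2.9641, -2.8660, 4.0000)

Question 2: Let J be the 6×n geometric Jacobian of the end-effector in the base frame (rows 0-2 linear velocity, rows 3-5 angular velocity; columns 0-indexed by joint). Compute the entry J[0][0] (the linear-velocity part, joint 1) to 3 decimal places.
2.866

axis z_0 = ẑ; lever o_n−o_0 = (2.9641,-2.8660,4.0000)
cross product → J_v[:, 0] = (2.8660,2.9641,-0.0000)
J_ω[:, 0] = z_0
entry J[0][0] = 2.8660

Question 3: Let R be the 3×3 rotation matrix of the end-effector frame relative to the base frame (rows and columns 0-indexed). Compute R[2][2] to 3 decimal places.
End-effector z-axis (col 2 of R) = (-0.0000,-0.0000,-1.0000)
R[2][2] = -1.0000

-1.000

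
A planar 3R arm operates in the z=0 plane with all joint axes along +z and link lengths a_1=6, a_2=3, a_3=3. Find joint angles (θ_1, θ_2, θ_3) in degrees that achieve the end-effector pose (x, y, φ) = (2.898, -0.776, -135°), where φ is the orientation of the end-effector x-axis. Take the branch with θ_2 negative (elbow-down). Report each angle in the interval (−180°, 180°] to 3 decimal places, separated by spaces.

wrist centre = target − a_3·(cos φ, sin φ) = (5.0193, 1.3453)
cos θ_2 = (27.0035−6²−3²)/(2·6·3) = -0.4999; θ_2 = -119.9936° (elbow-down)
β = atan2(1.3453,5.0193) = 15.0042°; ψ = atan2(-2.5982,4.5003) = -30.0000°
θ_1 = β − ψ = 45.0042°
θ_3 = φ − θ_1 − θ_2 = -60.0106° (wrapped to (-180°,180°])

45.004 -119.994 -60.011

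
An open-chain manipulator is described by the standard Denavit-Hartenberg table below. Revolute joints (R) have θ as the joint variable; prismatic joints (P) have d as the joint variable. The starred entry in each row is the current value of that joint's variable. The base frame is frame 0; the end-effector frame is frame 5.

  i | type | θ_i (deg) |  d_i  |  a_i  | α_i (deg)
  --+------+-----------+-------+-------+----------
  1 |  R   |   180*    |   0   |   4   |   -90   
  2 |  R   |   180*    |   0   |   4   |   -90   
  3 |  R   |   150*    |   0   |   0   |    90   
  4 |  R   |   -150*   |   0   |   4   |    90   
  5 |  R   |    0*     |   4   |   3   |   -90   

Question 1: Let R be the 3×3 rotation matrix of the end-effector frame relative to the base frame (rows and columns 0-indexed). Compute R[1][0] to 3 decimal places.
End-effector x-axis (col 0 of R) = (0.7500,-0.4330,-0.5000)
R[1][0] = -0.4330

-0.433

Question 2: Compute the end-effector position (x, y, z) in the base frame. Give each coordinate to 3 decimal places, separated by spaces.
after link 1: o_1 = (-4.0000, 0.0000, 0.0000)
after link 2: o_2 = (-0.0000, -0.0000, -0.0000)
after link 3: o_3 = (-0.0000, -0.0000, -0.0000)
after link 4: o_4 = (3.0000, -1.7321, -2.0000)
after link 5: o_5 = (6.9821, -4.0311, -0.0359)

6.982 -4.031 -0.036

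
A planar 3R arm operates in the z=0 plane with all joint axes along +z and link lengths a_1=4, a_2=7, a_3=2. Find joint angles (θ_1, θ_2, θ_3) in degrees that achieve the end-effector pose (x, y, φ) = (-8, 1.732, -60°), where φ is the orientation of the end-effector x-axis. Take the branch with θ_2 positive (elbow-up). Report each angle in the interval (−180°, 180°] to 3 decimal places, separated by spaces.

120.000 60.000 120.000

wrist centre = target − a_3·(cos φ, sin φ) = (-9.0000, 3.4641)
cos θ_2 = (92.9996−4²−7²)/(2·4·7) = 0.5000; θ_2 = 60.0004° (elbow-up)
β = atan2(3.4641,-9.0000) = 158.9486°; ψ = atan2(6.0622,7.5000) = 38.9486°
θ_1 = β − ψ = 120.0000°
θ_3 = φ − θ_1 − θ_2 = 119.9996° (wrapped to (-180°,180°])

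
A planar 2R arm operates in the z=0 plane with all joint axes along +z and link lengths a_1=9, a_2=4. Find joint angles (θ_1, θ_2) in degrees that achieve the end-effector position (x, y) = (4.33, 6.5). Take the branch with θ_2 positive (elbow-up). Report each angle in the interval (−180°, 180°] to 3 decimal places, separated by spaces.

cos θ_2 = (60.9989−9²−4²)/(2·9·4) = -0.5000; θ_2 = 120.0010° (elbow-up)
β = atan2(6.5000,4.3300) = 56.3303°; ψ = atan2(3.4641,6.9999) = 26.3295°
θ_1 = β − ψ = 30.0008°

30.001 120.001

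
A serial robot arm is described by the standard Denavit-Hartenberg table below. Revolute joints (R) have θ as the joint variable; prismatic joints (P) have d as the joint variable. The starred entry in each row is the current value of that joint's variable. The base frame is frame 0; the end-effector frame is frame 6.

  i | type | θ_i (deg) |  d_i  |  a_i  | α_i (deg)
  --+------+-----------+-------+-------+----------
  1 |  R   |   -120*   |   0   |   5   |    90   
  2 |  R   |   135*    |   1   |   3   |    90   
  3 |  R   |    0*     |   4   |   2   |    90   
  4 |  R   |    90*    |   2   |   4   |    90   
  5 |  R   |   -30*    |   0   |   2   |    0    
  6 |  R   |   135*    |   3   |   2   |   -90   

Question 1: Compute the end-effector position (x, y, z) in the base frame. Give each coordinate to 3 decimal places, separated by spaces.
after link 1: o_1 = (-2.5000, -4.3301, 0.0000)
after link 2: o_2 = (-2.3054, -1.9930, 2.1213)
after link 3: o_3 = (-3.0125, -3.2178, 6.3640)
after link 4: o_4 = (-2.6946, -6.6672, 9.1924)
after link 5: o_5 = (-4.1730, -7.2279, 10.4171)
after link 6: o_6 = (-1.2563, -6.0397, 12.1724)

-1.256 -6.040 12.172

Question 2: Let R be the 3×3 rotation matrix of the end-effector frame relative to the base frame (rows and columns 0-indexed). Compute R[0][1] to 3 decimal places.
End-effector y-axis (col 1 of R) = (-0.3536,-0.6124,-0.7071)
R[0][1] = -0.3536

-0.354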